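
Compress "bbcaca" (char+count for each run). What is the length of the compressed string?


Input: bbcaca
Runs:
  'b' x 2 => "b2"
  'c' x 1 => "c1"
  'a' x 1 => "a1"
  'c' x 1 => "c1"
  'a' x 1 => "a1"
Compressed: "b2c1a1c1a1"
Compressed length: 10

10


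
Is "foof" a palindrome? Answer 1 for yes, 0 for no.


Input: foof
Reversed: foof
  Compare pos 0 ('f') with pos 3 ('f'): match
  Compare pos 1 ('o') with pos 2 ('o'): match
Result: palindrome

1


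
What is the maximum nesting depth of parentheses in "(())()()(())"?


Input: "(())()()(())"
Tracking depth:
  Position 0 '(': depth becomes 1
  Position 1 '(': depth becomes 2
  Position 2 ')': depth becomes 1
  Position 3 ')': depth becomes 0
  Position 4 '(': depth becomes 1
  Position 5 ')': depth becomes 0
  Position 6 '(': depth becomes 1
  Position 7 ')': depth becomes 0
  Position 8 '(': depth becomes 1
  Position 9 '(': depth becomes 2
  Position 10 ')': depth becomes 1
  Position 11 ')': depth becomes 0
Maximum depth reached: 2

2


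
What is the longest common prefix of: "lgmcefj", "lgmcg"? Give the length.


Words: lgmcefj, lgmcg
  Position 0: all 'l' => match
  Position 1: all 'g' => match
  Position 2: all 'm' => match
  Position 3: all 'c' => match
  Position 4: ('e', 'g') => mismatch, stop
LCP = "lgmc" (length 4)

4


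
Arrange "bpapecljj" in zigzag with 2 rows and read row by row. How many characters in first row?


Zigzag "bpapecljj" into 2 rows:
Placing characters:
  'b' => row 0
  'p' => row 1
  'a' => row 0
  'p' => row 1
  'e' => row 0
  'c' => row 1
  'l' => row 0
  'j' => row 1
  'j' => row 0
Rows:
  Row 0: "baelj"
  Row 1: "ppcj"
First row length: 5

5


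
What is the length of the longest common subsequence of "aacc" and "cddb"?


LCS of "aacc" and "cddb"
DP table:
           c    d    d    b
      0    0    0    0    0
  a   0    0    0    0    0
  a   0    0    0    0    0
  c   0    1    1    1    1
  c   0    1    1    1    1
LCS length = dp[4][4] = 1

1


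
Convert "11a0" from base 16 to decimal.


Input: "11a0" in base 16
Positional expansion:
  Digit '1' (value 1) x 16^3 = 4096
  Digit '1' (value 1) x 16^2 = 256
  Digit 'a' (value 10) x 16^1 = 160
  Digit '0' (value 0) x 16^0 = 0
Sum = 4512

4512


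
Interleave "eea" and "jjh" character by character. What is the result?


Interleaving "eea" and "jjh":
  Position 0: 'e' from first, 'j' from second => "ej"
  Position 1: 'e' from first, 'j' from second => "ej"
  Position 2: 'a' from first, 'h' from second => "ah"
Result: ejejah

ejejah


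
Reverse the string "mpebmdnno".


Input: mpebmdnno
Reading characters right to left:
  Position 8: 'o'
  Position 7: 'n'
  Position 6: 'n'
  Position 5: 'd'
  Position 4: 'm'
  Position 3: 'b'
  Position 2: 'e'
  Position 1: 'p'
  Position 0: 'm'
Reversed: onndmbepm

onndmbepm


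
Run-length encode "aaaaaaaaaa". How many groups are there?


Input: aaaaaaaaaa
Scanning for consecutive runs:
  Group 1: 'a' x 10 (positions 0-9)
Total groups: 1

1


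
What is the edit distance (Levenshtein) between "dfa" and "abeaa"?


Computing edit distance: "dfa" -> "abeaa"
DP table:
           a    b    e    a    a
      0    1    2    3    4    5
  d   1    1    2    3    4    5
  f   2    2    2    3    4    5
  a   3    2    3    3    3    4
Edit distance = dp[3][5] = 4

4


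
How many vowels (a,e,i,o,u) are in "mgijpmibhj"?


Input: mgijpmibhj
Checking each character:
  'm' at position 0: consonant
  'g' at position 1: consonant
  'i' at position 2: vowel (running total: 1)
  'j' at position 3: consonant
  'p' at position 4: consonant
  'm' at position 5: consonant
  'i' at position 6: vowel (running total: 2)
  'b' at position 7: consonant
  'h' at position 8: consonant
  'j' at position 9: consonant
Total vowels: 2

2


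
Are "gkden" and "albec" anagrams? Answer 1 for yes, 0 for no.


Strings: "gkden", "albec"
Sorted first:  degkn
Sorted second: abcel
Differ at position 0: 'd' vs 'a' => not anagrams

0


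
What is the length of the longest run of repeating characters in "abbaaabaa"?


Input: "abbaaabaa"
Scanning for longest run:
  Position 1 ('b'): new char, reset run to 1
  Position 2 ('b'): continues run of 'b', length=2
  Position 3 ('a'): new char, reset run to 1
  Position 4 ('a'): continues run of 'a', length=2
  Position 5 ('a'): continues run of 'a', length=3
  Position 6 ('b'): new char, reset run to 1
  Position 7 ('a'): new char, reset run to 1
  Position 8 ('a'): continues run of 'a', length=2
Longest run: 'a' with length 3

3


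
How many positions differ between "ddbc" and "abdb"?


Comparing "ddbc" and "abdb" position by position:
  Position 0: 'd' vs 'a' => DIFFER
  Position 1: 'd' vs 'b' => DIFFER
  Position 2: 'b' vs 'd' => DIFFER
  Position 3: 'c' vs 'b' => DIFFER
Positions that differ: 4

4


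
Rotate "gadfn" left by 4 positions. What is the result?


Input: "gadfn", rotate left by 4
First 4 characters: "gadf"
Remaining characters: "n"
Concatenate remaining + first: "n" + "gadf" = "ngadf"

ngadf


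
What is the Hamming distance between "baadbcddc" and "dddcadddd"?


Comparing "baadbcddc" and "dddcadddd" position by position:
  Position 0: 'b' vs 'd' => differ
  Position 1: 'a' vs 'd' => differ
  Position 2: 'a' vs 'd' => differ
  Position 3: 'd' vs 'c' => differ
  Position 4: 'b' vs 'a' => differ
  Position 5: 'c' vs 'd' => differ
  Position 6: 'd' vs 'd' => same
  Position 7: 'd' vs 'd' => same
  Position 8: 'c' vs 'd' => differ
Total differences (Hamming distance): 7

7


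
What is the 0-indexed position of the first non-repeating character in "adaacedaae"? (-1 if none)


Input: adaacedaae
Character frequencies:
  'a': 5
  'c': 1
  'd': 2
  'e': 2
Scanning left to right for freq == 1:
  Position 0 ('a'): freq=5, skip
  Position 1 ('d'): freq=2, skip
  Position 2 ('a'): freq=5, skip
  Position 3 ('a'): freq=5, skip
  Position 4 ('c'): unique! => answer = 4

4


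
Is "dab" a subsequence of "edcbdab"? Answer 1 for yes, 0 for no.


Check if "dab" is a subsequence of "edcbdab"
Greedy scan:
  Position 0 ('e'): no match needed
  Position 1 ('d'): matches sub[0] = 'd'
  Position 2 ('c'): no match needed
  Position 3 ('b'): no match needed
  Position 4 ('d'): no match needed
  Position 5 ('a'): matches sub[1] = 'a'
  Position 6 ('b'): matches sub[2] = 'b'
All 3 characters matched => is a subsequence

1


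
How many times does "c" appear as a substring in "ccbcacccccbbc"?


Searching for "c" in "ccbcacccccbbc"
Scanning each position:
  Position 0: "c" => MATCH
  Position 1: "c" => MATCH
  Position 2: "b" => no
  Position 3: "c" => MATCH
  Position 4: "a" => no
  Position 5: "c" => MATCH
  Position 6: "c" => MATCH
  Position 7: "c" => MATCH
  Position 8: "c" => MATCH
  Position 9: "c" => MATCH
  Position 10: "b" => no
  Position 11: "b" => no
  Position 12: "c" => MATCH
Total occurrences: 9

9


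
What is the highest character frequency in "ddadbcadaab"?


Input: ddadbcadaab
Character counts:
  'a': 4
  'b': 2
  'c': 1
  'd': 4
Maximum frequency: 4

4


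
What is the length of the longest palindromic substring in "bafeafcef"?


Input: "bafeafcef"
Checking substrings for palindromes:
  No multi-char palindromic substrings found
Longest palindromic substring: "b" with length 1

1


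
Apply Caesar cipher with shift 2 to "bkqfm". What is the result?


Caesar cipher: shift "bkqfm" by 2
  'b' (pos 1) + 2 = pos 3 = 'd'
  'k' (pos 10) + 2 = pos 12 = 'm'
  'q' (pos 16) + 2 = pos 18 = 's'
  'f' (pos 5) + 2 = pos 7 = 'h'
  'm' (pos 12) + 2 = pos 14 = 'o'
Result: dmsho

dmsho


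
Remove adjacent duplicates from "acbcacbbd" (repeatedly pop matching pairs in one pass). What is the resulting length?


Input: acbcacbbd
Stack-based adjacent duplicate removal:
  Read 'a': push. Stack: a
  Read 'c': push. Stack: ac
  Read 'b': push. Stack: acb
  Read 'c': push. Stack: acbc
  Read 'a': push. Stack: acbca
  Read 'c': push. Stack: acbcac
  Read 'b': push. Stack: acbcacb
  Read 'b': matches stack top 'b' => pop. Stack: acbcac
  Read 'd': push. Stack: acbcacd
Final stack: "acbcacd" (length 7)

7


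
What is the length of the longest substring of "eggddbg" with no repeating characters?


Input: "eggddbg"
Sliding window (track last position of each char):
  Position 0 ('e'): window [0,0] length 1 -- new best
  Position 1 ('g'): window [0,1] length 2 -- new best
  Position 2 ('g'): repeat (last at 1), move window start to 2
  Position 2 ('g'): window [2,2] length 1
  Position 3 ('d'): window [2,3] length 2
  Position 4 ('d'): repeat (last at 3), move window start to 4
  Position 4 ('d'): window [4,4] length 1
  Position 5 ('b'): window [4,5] length 2
  Position 6 ('g'): window [4,6] length 3 -- new best
Longest substring with no repeats: "dbg" with length 3

3


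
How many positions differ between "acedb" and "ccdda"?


Comparing "acedb" and "ccdda" position by position:
  Position 0: 'a' vs 'c' => DIFFER
  Position 1: 'c' vs 'c' => same
  Position 2: 'e' vs 'd' => DIFFER
  Position 3: 'd' vs 'd' => same
  Position 4: 'b' vs 'a' => DIFFER
Positions that differ: 3

3


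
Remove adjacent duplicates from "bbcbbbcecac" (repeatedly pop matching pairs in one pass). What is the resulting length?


Input: bbcbbbcecac
Stack-based adjacent duplicate removal:
  Read 'b': push. Stack: b
  Read 'b': matches stack top 'b' => pop. Stack: (empty)
  Read 'c': push. Stack: c
  Read 'b': push. Stack: cb
  Read 'b': matches stack top 'b' => pop. Stack: c
  Read 'b': push. Stack: cb
  Read 'c': push. Stack: cbc
  Read 'e': push. Stack: cbce
  Read 'c': push. Stack: cbcec
  Read 'a': push. Stack: cbceca
  Read 'c': push. Stack: cbcecac
Final stack: "cbcecac" (length 7)

7


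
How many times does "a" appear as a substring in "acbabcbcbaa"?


Searching for "a" in "acbabcbcbaa"
Scanning each position:
  Position 0: "a" => MATCH
  Position 1: "c" => no
  Position 2: "b" => no
  Position 3: "a" => MATCH
  Position 4: "b" => no
  Position 5: "c" => no
  Position 6: "b" => no
  Position 7: "c" => no
  Position 8: "b" => no
  Position 9: "a" => MATCH
  Position 10: "a" => MATCH
Total occurrences: 4

4


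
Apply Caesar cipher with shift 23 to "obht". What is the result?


Caesar cipher: shift "obht" by 23
  'o' (pos 14) + 23 = pos 11 = 'l'
  'b' (pos 1) + 23 = pos 24 = 'y'
  'h' (pos 7) + 23 = pos 4 = 'e'
  't' (pos 19) + 23 = pos 16 = 'q'
Result: lyeq

lyeq


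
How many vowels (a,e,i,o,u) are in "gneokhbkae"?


Input: gneokhbkae
Checking each character:
  'g' at position 0: consonant
  'n' at position 1: consonant
  'e' at position 2: vowel (running total: 1)
  'o' at position 3: vowel (running total: 2)
  'k' at position 4: consonant
  'h' at position 5: consonant
  'b' at position 6: consonant
  'k' at position 7: consonant
  'a' at position 8: vowel (running total: 3)
  'e' at position 9: vowel (running total: 4)
Total vowels: 4

4


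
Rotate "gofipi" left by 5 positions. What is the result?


Input: "gofipi", rotate left by 5
First 5 characters: "gofip"
Remaining characters: "i"
Concatenate remaining + first: "i" + "gofip" = "igofip"

igofip


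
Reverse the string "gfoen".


Input: gfoen
Reading characters right to left:
  Position 4: 'n'
  Position 3: 'e'
  Position 2: 'o'
  Position 1: 'f'
  Position 0: 'g'
Reversed: neofg

neofg


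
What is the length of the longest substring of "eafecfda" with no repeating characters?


Input: "eafecfda"
Sliding window (track last position of each char):
  Position 0 ('e'): window [0,0] length 1 -- new best
  Position 1 ('a'): window [0,1] length 2 -- new best
  Position 2 ('f'): window [0,2] length 3 -- new best
  Position 3 ('e'): repeat (last at 0), move window start to 1
  Position 3 ('e'): window [1,3] length 3
  Position 4 ('c'): window [1,4] length 4 -- new best
  Position 5 ('f'): repeat (last at 2), move window start to 3
  Position 5 ('f'): window [3,5] length 3
  Position 6 ('d'): window [3,6] length 4
  Position 7 ('a'): window [3,7] length 5 -- new best
Longest substring with no repeats: "ecfda" with length 5

5


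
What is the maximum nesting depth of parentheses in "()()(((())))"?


Input: "()()(((())))"
Tracking depth:
  Position 0 '(': depth becomes 1
  Position 1 ')': depth becomes 0
  Position 2 '(': depth becomes 1
  Position 3 ')': depth becomes 0
  Position 4 '(': depth becomes 1
  Position 5 '(': depth becomes 2
  Position 6 '(': depth becomes 3
  Position 7 '(': depth becomes 4
  Position 8 ')': depth becomes 3
  Position 9 ')': depth becomes 2
  Position 10 ')': depth becomes 1
  Position 11 ')': depth becomes 0
Maximum depth reached: 4

4


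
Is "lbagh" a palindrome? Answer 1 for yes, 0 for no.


Input: lbagh
Reversed: hgabl
  Compare pos 0 ('l') with pos 4 ('h'): MISMATCH
  Compare pos 1 ('b') with pos 3 ('g'): MISMATCH
Result: not a palindrome

0


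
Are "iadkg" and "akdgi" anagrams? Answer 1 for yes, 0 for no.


Strings: "iadkg", "akdgi"
Sorted first:  adgik
Sorted second: adgik
Sorted forms match => anagrams

1


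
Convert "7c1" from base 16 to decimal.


Input: "7c1" in base 16
Positional expansion:
  Digit '7' (value 7) x 16^2 = 1792
  Digit 'c' (value 12) x 16^1 = 192
  Digit '1' (value 1) x 16^0 = 1
Sum = 1985

1985


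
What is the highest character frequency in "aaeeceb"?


Input: aaeeceb
Character counts:
  'a': 2
  'b': 1
  'c': 1
  'e': 3
Maximum frequency: 3

3


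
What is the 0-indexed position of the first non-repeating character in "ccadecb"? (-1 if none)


Input: ccadecb
Character frequencies:
  'a': 1
  'b': 1
  'c': 3
  'd': 1
  'e': 1
Scanning left to right for freq == 1:
  Position 0 ('c'): freq=3, skip
  Position 1 ('c'): freq=3, skip
  Position 2 ('a'): unique! => answer = 2

2


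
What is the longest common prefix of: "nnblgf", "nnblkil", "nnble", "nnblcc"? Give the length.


Words: nnblgf, nnblkil, nnble, nnblcc
  Position 0: all 'n' => match
  Position 1: all 'n' => match
  Position 2: all 'b' => match
  Position 3: all 'l' => match
  Position 4: ('g', 'k', 'e', 'c') => mismatch, stop
LCP = "nnbl" (length 4)

4


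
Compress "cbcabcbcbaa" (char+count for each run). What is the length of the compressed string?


Input: cbcabcbcbaa
Runs:
  'c' x 1 => "c1"
  'b' x 1 => "b1"
  'c' x 1 => "c1"
  'a' x 1 => "a1"
  'b' x 1 => "b1"
  'c' x 1 => "c1"
  'b' x 1 => "b1"
  'c' x 1 => "c1"
  'b' x 1 => "b1"
  'a' x 2 => "a2"
Compressed: "c1b1c1a1b1c1b1c1b1a2"
Compressed length: 20

20


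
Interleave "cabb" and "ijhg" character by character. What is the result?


Interleaving "cabb" and "ijhg":
  Position 0: 'c' from first, 'i' from second => "ci"
  Position 1: 'a' from first, 'j' from second => "aj"
  Position 2: 'b' from first, 'h' from second => "bh"
  Position 3: 'b' from first, 'g' from second => "bg"
Result: ciajbhbg

ciajbhbg


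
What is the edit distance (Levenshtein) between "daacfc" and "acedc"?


Computing edit distance: "daacfc" -> "acedc"
DP table:
           a    c    e    d    c
      0    1    2    3    4    5
  d   1    1    2    3    3    4
  a   2    1    2    3    4    4
  a   3    2    2    3    4    5
  c   4    3    2    3    4    4
  f   5    4    3    3    4    5
  c   6    5    4    4    4    4
Edit distance = dp[6][5] = 4

4


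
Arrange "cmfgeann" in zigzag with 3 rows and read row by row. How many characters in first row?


Zigzag "cmfgeann" into 3 rows:
Placing characters:
  'c' => row 0
  'm' => row 1
  'f' => row 2
  'g' => row 1
  'e' => row 0
  'a' => row 1
  'n' => row 2
  'n' => row 1
Rows:
  Row 0: "ce"
  Row 1: "mgan"
  Row 2: "fn"
First row length: 2

2


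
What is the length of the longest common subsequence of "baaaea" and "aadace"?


LCS of "baaaea" and "aadace"
DP table:
           a    a    d    a    c    e
      0    0    0    0    0    0    0
  b   0    0    0    0    0    0    0
  a   0    1    1    1    1    1    1
  a   0    1    2    2    2    2    2
  a   0    1    2    2    3    3    3
  e   0    1    2    2    3    3    4
  a   0    1    2    2    3    3    4
LCS length = dp[6][6] = 4

4


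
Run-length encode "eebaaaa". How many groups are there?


Input: eebaaaa
Scanning for consecutive runs:
  Group 1: 'e' x 2 (positions 0-1)
  Group 2: 'b' x 1 (positions 2-2)
  Group 3: 'a' x 4 (positions 3-6)
Total groups: 3

3


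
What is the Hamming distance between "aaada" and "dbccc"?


Comparing "aaada" and "dbccc" position by position:
  Position 0: 'a' vs 'd' => differ
  Position 1: 'a' vs 'b' => differ
  Position 2: 'a' vs 'c' => differ
  Position 3: 'd' vs 'c' => differ
  Position 4: 'a' vs 'c' => differ
Total differences (Hamming distance): 5

5


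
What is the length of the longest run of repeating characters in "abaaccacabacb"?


Input: "abaaccacabacb"
Scanning for longest run:
  Position 1 ('b'): new char, reset run to 1
  Position 2 ('a'): new char, reset run to 1
  Position 3 ('a'): continues run of 'a', length=2
  Position 4 ('c'): new char, reset run to 1
  Position 5 ('c'): continues run of 'c', length=2
  Position 6 ('a'): new char, reset run to 1
  Position 7 ('c'): new char, reset run to 1
  Position 8 ('a'): new char, reset run to 1
  Position 9 ('b'): new char, reset run to 1
  Position 10 ('a'): new char, reset run to 1
  Position 11 ('c'): new char, reset run to 1
  Position 12 ('b'): new char, reset run to 1
Longest run: 'a' with length 2

2


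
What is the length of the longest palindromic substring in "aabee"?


Input: "aabee"
Checking substrings for palindromes:
  [0:2] "aa" (len 2) => palindrome
  [3:5] "ee" (len 2) => palindrome
Longest palindromic substring: "aa" with length 2

2


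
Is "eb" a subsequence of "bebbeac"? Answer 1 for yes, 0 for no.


Check if "eb" is a subsequence of "bebbeac"
Greedy scan:
  Position 0 ('b'): no match needed
  Position 1 ('e'): matches sub[0] = 'e'
  Position 2 ('b'): matches sub[1] = 'b'
  Position 3 ('b'): no match needed
  Position 4 ('e'): no match needed
  Position 5 ('a'): no match needed
  Position 6 ('c'): no match needed
All 2 characters matched => is a subsequence

1


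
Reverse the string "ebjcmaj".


Input: ebjcmaj
Reading characters right to left:
  Position 6: 'j'
  Position 5: 'a'
  Position 4: 'm'
  Position 3: 'c'
  Position 2: 'j'
  Position 1: 'b'
  Position 0: 'e'
Reversed: jamcjbe

jamcjbe


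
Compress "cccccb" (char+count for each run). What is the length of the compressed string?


Input: cccccb
Runs:
  'c' x 5 => "c5"
  'b' x 1 => "b1"
Compressed: "c5b1"
Compressed length: 4

4


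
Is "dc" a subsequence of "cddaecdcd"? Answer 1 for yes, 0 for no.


Check if "dc" is a subsequence of "cddaecdcd"
Greedy scan:
  Position 0 ('c'): no match needed
  Position 1 ('d'): matches sub[0] = 'd'
  Position 2 ('d'): no match needed
  Position 3 ('a'): no match needed
  Position 4 ('e'): no match needed
  Position 5 ('c'): matches sub[1] = 'c'
  Position 6 ('d'): no match needed
  Position 7 ('c'): no match needed
  Position 8 ('d'): no match needed
All 2 characters matched => is a subsequence

1


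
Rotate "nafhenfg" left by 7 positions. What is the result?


Input: "nafhenfg", rotate left by 7
First 7 characters: "nafhenf"
Remaining characters: "g"
Concatenate remaining + first: "g" + "nafhenf" = "gnafhenf"

gnafhenf


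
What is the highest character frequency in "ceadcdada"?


Input: ceadcdada
Character counts:
  'a': 3
  'c': 2
  'd': 3
  'e': 1
Maximum frequency: 3

3


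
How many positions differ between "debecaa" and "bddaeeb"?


Comparing "debecaa" and "bddaeeb" position by position:
  Position 0: 'd' vs 'b' => DIFFER
  Position 1: 'e' vs 'd' => DIFFER
  Position 2: 'b' vs 'd' => DIFFER
  Position 3: 'e' vs 'a' => DIFFER
  Position 4: 'c' vs 'e' => DIFFER
  Position 5: 'a' vs 'e' => DIFFER
  Position 6: 'a' vs 'b' => DIFFER
Positions that differ: 7

7


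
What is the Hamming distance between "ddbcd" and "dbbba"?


Comparing "ddbcd" and "dbbba" position by position:
  Position 0: 'd' vs 'd' => same
  Position 1: 'd' vs 'b' => differ
  Position 2: 'b' vs 'b' => same
  Position 3: 'c' vs 'b' => differ
  Position 4: 'd' vs 'a' => differ
Total differences (Hamming distance): 3

3


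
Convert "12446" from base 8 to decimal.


Input: "12446" in base 8
Positional expansion:
  Digit '1' (value 1) x 8^4 = 4096
  Digit '2' (value 2) x 8^3 = 1024
  Digit '4' (value 4) x 8^2 = 256
  Digit '4' (value 4) x 8^1 = 32
  Digit '6' (value 6) x 8^0 = 6
Sum = 5414

5414


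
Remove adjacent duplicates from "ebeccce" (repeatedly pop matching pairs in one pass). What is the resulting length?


Input: ebeccce
Stack-based adjacent duplicate removal:
  Read 'e': push. Stack: e
  Read 'b': push. Stack: eb
  Read 'e': push. Stack: ebe
  Read 'c': push. Stack: ebec
  Read 'c': matches stack top 'c' => pop. Stack: ebe
  Read 'c': push. Stack: ebec
  Read 'e': push. Stack: ebece
Final stack: "ebece" (length 5)

5


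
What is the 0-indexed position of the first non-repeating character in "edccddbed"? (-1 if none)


Input: edccddbed
Character frequencies:
  'b': 1
  'c': 2
  'd': 4
  'e': 2
Scanning left to right for freq == 1:
  Position 0 ('e'): freq=2, skip
  Position 1 ('d'): freq=4, skip
  Position 2 ('c'): freq=2, skip
  Position 3 ('c'): freq=2, skip
  Position 4 ('d'): freq=4, skip
  Position 5 ('d'): freq=4, skip
  Position 6 ('b'): unique! => answer = 6

6


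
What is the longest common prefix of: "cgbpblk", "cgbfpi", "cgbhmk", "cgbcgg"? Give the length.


Words: cgbpblk, cgbfpi, cgbhmk, cgbcgg
  Position 0: all 'c' => match
  Position 1: all 'g' => match
  Position 2: all 'b' => match
  Position 3: ('p', 'f', 'h', 'c') => mismatch, stop
LCP = "cgb" (length 3)

3


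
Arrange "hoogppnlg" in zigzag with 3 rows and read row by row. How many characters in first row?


Zigzag "hoogppnlg" into 3 rows:
Placing characters:
  'h' => row 0
  'o' => row 1
  'o' => row 2
  'g' => row 1
  'p' => row 0
  'p' => row 1
  'n' => row 2
  'l' => row 1
  'g' => row 0
Rows:
  Row 0: "hpg"
  Row 1: "ogpl"
  Row 2: "on"
First row length: 3

3


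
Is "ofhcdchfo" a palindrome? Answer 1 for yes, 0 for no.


Input: ofhcdchfo
Reversed: ofhcdchfo
  Compare pos 0 ('o') with pos 8 ('o'): match
  Compare pos 1 ('f') with pos 7 ('f'): match
  Compare pos 2 ('h') with pos 6 ('h'): match
  Compare pos 3 ('c') with pos 5 ('c'): match
Result: palindrome

1


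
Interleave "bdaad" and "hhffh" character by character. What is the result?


Interleaving "bdaad" and "hhffh":
  Position 0: 'b' from first, 'h' from second => "bh"
  Position 1: 'd' from first, 'h' from second => "dh"
  Position 2: 'a' from first, 'f' from second => "af"
  Position 3: 'a' from first, 'f' from second => "af"
  Position 4: 'd' from first, 'h' from second => "dh"
Result: bhdhafafdh

bhdhafafdh


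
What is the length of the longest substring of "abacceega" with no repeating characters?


Input: "abacceega"
Sliding window (track last position of each char):
  Position 0 ('a'): window [0,0] length 1 -- new best
  Position 1 ('b'): window [0,1] length 2 -- new best
  Position 2 ('a'): repeat (last at 0), move window start to 1
  Position 2 ('a'): window [1,2] length 2
  Position 3 ('c'): window [1,3] length 3 -- new best
  Position 4 ('c'): repeat (last at 3), move window start to 4
  Position 4 ('c'): window [4,4] length 1
  Position 5 ('e'): window [4,5] length 2
  Position 6 ('e'): repeat (last at 5), move window start to 6
  Position 6 ('e'): window [6,6] length 1
  Position 7 ('g'): window [6,7] length 2
  Position 8 ('a'): window [6,8] length 3
Longest substring with no repeats: "bac" with length 3

3


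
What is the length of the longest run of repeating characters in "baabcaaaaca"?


Input: "baabcaaaaca"
Scanning for longest run:
  Position 1 ('a'): new char, reset run to 1
  Position 2 ('a'): continues run of 'a', length=2
  Position 3 ('b'): new char, reset run to 1
  Position 4 ('c'): new char, reset run to 1
  Position 5 ('a'): new char, reset run to 1
  Position 6 ('a'): continues run of 'a', length=2
  Position 7 ('a'): continues run of 'a', length=3
  Position 8 ('a'): continues run of 'a', length=4
  Position 9 ('c'): new char, reset run to 1
  Position 10 ('a'): new char, reset run to 1
Longest run: 'a' with length 4

4


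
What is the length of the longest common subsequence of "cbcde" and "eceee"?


LCS of "cbcde" and "eceee"
DP table:
           e    c    e    e    e
      0    0    0    0    0    0
  c   0    0    1    1    1    1
  b   0    0    1    1    1    1
  c   0    0    1    1    1    1
  d   0    0    1    1    1    1
  e   0    1    1    2    2    2
LCS length = dp[5][5] = 2

2


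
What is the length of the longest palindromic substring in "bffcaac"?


Input: "bffcaac"
Checking substrings for palindromes:
  [3:7] "caac" (len 4) => palindrome
  [1:3] "ff" (len 2) => palindrome
  [4:6] "aa" (len 2) => palindrome
Longest palindromic substring: "caac" with length 4

4


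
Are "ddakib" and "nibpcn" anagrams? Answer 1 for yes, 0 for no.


Strings: "ddakib", "nibpcn"
Sorted first:  abddik
Sorted second: bcinnp
Differ at position 0: 'a' vs 'b' => not anagrams

0


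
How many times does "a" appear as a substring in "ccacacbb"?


Searching for "a" in "ccacacbb"
Scanning each position:
  Position 0: "c" => no
  Position 1: "c" => no
  Position 2: "a" => MATCH
  Position 3: "c" => no
  Position 4: "a" => MATCH
  Position 5: "c" => no
  Position 6: "b" => no
  Position 7: "b" => no
Total occurrences: 2

2


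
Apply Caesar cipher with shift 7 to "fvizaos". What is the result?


Caesar cipher: shift "fvizaos" by 7
  'f' (pos 5) + 7 = pos 12 = 'm'
  'v' (pos 21) + 7 = pos 2 = 'c'
  'i' (pos 8) + 7 = pos 15 = 'p'
  'z' (pos 25) + 7 = pos 6 = 'g'
  'a' (pos 0) + 7 = pos 7 = 'h'
  'o' (pos 14) + 7 = pos 21 = 'v'
  's' (pos 18) + 7 = pos 25 = 'z'
Result: mcpghvz

mcpghvz


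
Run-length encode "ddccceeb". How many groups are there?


Input: ddccceeb
Scanning for consecutive runs:
  Group 1: 'd' x 2 (positions 0-1)
  Group 2: 'c' x 3 (positions 2-4)
  Group 3: 'e' x 2 (positions 5-6)
  Group 4: 'b' x 1 (positions 7-7)
Total groups: 4

4


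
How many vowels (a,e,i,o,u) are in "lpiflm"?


Input: lpiflm
Checking each character:
  'l' at position 0: consonant
  'p' at position 1: consonant
  'i' at position 2: vowel (running total: 1)
  'f' at position 3: consonant
  'l' at position 4: consonant
  'm' at position 5: consonant
Total vowels: 1

1


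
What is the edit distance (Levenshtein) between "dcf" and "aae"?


Computing edit distance: "dcf" -> "aae"
DP table:
           a    a    e
      0    1    2    3
  d   1    1    2    3
  c   2    2    2    3
  f   3    3    3    3
Edit distance = dp[3][3] = 3

3


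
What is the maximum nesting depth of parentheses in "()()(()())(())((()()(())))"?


Input: "()()(()())(())((()()(())))"
Tracking depth:
  Position 0 '(': depth becomes 1
  Position 1 ')': depth becomes 0
  Position 2 '(': depth becomes 1
  Position 3 ')': depth becomes 0
  Position 4 '(': depth becomes 1
  Position 5 '(': depth becomes 2
  Position 6 ')': depth becomes 1
  Position 7 '(': depth becomes 2
  Position 8 ')': depth becomes 1
  Position 9 ')': depth becomes 0
  Position 10 '(': depth becomes 1
  Position 11 '(': depth becomes 2
  Position 12 ')': depth becomes 1
  Position 13 ')': depth becomes 0
  Position 14 '(': depth becomes 1
  Position 15 '(': depth becomes 2
  Position 16 '(': depth becomes 3
  Position 17 ')': depth becomes 2
  Position 18 '(': depth becomes 3
  Position 19 ')': depth becomes 2
  Position 20 '(': depth becomes 3
  Position 21 '(': depth becomes 4
  Position 22 ')': depth becomes 3
  Position 23 ')': depth becomes 2
  Position 24 ')': depth becomes 1
  Position 25 ')': depth becomes 0
Maximum depth reached: 4

4


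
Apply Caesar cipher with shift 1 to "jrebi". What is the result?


Caesar cipher: shift "jrebi" by 1
  'j' (pos 9) + 1 = pos 10 = 'k'
  'r' (pos 17) + 1 = pos 18 = 's'
  'e' (pos 4) + 1 = pos 5 = 'f'
  'b' (pos 1) + 1 = pos 2 = 'c'
  'i' (pos 8) + 1 = pos 9 = 'j'
Result: ksfcj

ksfcj


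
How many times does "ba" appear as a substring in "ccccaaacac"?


Searching for "ba" in "ccccaaacac"
Scanning each position:
  Position 0: "cc" => no
  Position 1: "cc" => no
  Position 2: "cc" => no
  Position 3: "ca" => no
  Position 4: "aa" => no
  Position 5: "aa" => no
  Position 6: "ac" => no
  Position 7: "ca" => no
  Position 8: "ac" => no
Total occurrences: 0

0


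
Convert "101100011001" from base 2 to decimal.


Input: "101100011001" in base 2
Positional expansion:
  Digit '1' (value 1) x 2^11 = 2048
  Digit '0' (value 0) x 2^10 = 0
  Digit '1' (value 1) x 2^9 = 512
  Digit '1' (value 1) x 2^8 = 256
  Digit '0' (value 0) x 2^7 = 0
  Digit '0' (value 0) x 2^6 = 0
  Digit '0' (value 0) x 2^5 = 0
  Digit '1' (value 1) x 2^4 = 16
  Digit '1' (value 1) x 2^3 = 8
  Digit '0' (value 0) x 2^2 = 0
  Digit '0' (value 0) x 2^1 = 0
  Digit '1' (value 1) x 2^0 = 1
Sum = 2841

2841


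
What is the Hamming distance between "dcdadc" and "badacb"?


Comparing "dcdadc" and "badacb" position by position:
  Position 0: 'd' vs 'b' => differ
  Position 1: 'c' vs 'a' => differ
  Position 2: 'd' vs 'd' => same
  Position 3: 'a' vs 'a' => same
  Position 4: 'd' vs 'c' => differ
  Position 5: 'c' vs 'b' => differ
Total differences (Hamming distance): 4

4


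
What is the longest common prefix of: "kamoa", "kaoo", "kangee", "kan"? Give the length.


Words: kamoa, kaoo, kangee, kan
  Position 0: all 'k' => match
  Position 1: all 'a' => match
  Position 2: ('m', 'o', 'n', 'n') => mismatch, stop
LCP = "ka" (length 2)

2


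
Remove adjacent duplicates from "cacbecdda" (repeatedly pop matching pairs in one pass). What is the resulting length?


Input: cacbecdda
Stack-based adjacent duplicate removal:
  Read 'c': push. Stack: c
  Read 'a': push. Stack: ca
  Read 'c': push. Stack: cac
  Read 'b': push. Stack: cacb
  Read 'e': push. Stack: cacbe
  Read 'c': push. Stack: cacbec
  Read 'd': push. Stack: cacbecd
  Read 'd': matches stack top 'd' => pop. Stack: cacbec
  Read 'a': push. Stack: cacbeca
Final stack: "cacbeca" (length 7)

7


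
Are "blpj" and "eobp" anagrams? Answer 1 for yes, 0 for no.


Strings: "blpj", "eobp"
Sorted first:  bjlp
Sorted second: beop
Differ at position 1: 'j' vs 'e' => not anagrams

0


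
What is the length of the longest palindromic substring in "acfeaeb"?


Input: "acfeaeb"
Checking substrings for palindromes:
  [3:6] "eae" (len 3) => palindrome
Longest palindromic substring: "eae" with length 3

3


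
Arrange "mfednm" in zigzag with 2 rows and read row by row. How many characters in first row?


Zigzag "mfednm" into 2 rows:
Placing characters:
  'm' => row 0
  'f' => row 1
  'e' => row 0
  'd' => row 1
  'n' => row 0
  'm' => row 1
Rows:
  Row 0: "men"
  Row 1: "fdm"
First row length: 3

3


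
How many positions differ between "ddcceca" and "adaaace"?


Comparing "ddcceca" and "adaaace" position by position:
  Position 0: 'd' vs 'a' => DIFFER
  Position 1: 'd' vs 'd' => same
  Position 2: 'c' vs 'a' => DIFFER
  Position 3: 'c' vs 'a' => DIFFER
  Position 4: 'e' vs 'a' => DIFFER
  Position 5: 'c' vs 'c' => same
  Position 6: 'a' vs 'e' => DIFFER
Positions that differ: 5

5


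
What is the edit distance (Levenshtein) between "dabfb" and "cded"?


Computing edit distance: "dabfb" -> "cded"
DP table:
           c    d    e    d
      0    1    2    3    4
  d   1    1    1    2    3
  a   2    2    2    2    3
  b   3    3    3    3    3
  f   4    4    4    4    4
  b   5    5    5    5    5
Edit distance = dp[5][4] = 5

5


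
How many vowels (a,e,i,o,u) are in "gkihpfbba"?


Input: gkihpfbba
Checking each character:
  'g' at position 0: consonant
  'k' at position 1: consonant
  'i' at position 2: vowel (running total: 1)
  'h' at position 3: consonant
  'p' at position 4: consonant
  'f' at position 5: consonant
  'b' at position 6: consonant
  'b' at position 7: consonant
  'a' at position 8: vowel (running total: 2)
Total vowels: 2

2


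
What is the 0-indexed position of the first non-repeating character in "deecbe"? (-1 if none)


Input: deecbe
Character frequencies:
  'b': 1
  'c': 1
  'd': 1
  'e': 3
Scanning left to right for freq == 1:
  Position 0 ('d'): unique! => answer = 0

0


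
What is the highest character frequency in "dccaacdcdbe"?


Input: dccaacdcdbe
Character counts:
  'a': 2
  'b': 1
  'c': 4
  'd': 3
  'e': 1
Maximum frequency: 4

4


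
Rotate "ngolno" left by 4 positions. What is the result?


Input: "ngolno", rotate left by 4
First 4 characters: "ngol"
Remaining characters: "no"
Concatenate remaining + first: "no" + "ngol" = "nongol"

nongol


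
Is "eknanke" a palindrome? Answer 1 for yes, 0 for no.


Input: eknanke
Reversed: eknanke
  Compare pos 0 ('e') with pos 6 ('e'): match
  Compare pos 1 ('k') with pos 5 ('k'): match
  Compare pos 2 ('n') with pos 4 ('n'): match
Result: palindrome

1


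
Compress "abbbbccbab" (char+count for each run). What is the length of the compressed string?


Input: abbbbccbab
Runs:
  'a' x 1 => "a1"
  'b' x 4 => "b4"
  'c' x 2 => "c2"
  'b' x 1 => "b1"
  'a' x 1 => "a1"
  'b' x 1 => "b1"
Compressed: "a1b4c2b1a1b1"
Compressed length: 12

12


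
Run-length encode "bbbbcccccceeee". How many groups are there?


Input: bbbbcccccceeee
Scanning for consecutive runs:
  Group 1: 'b' x 4 (positions 0-3)
  Group 2: 'c' x 6 (positions 4-9)
  Group 3: 'e' x 4 (positions 10-13)
Total groups: 3

3


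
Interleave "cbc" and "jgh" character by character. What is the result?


Interleaving "cbc" and "jgh":
  Position 0: 'c' from first, 'j' from second => "cj"
  Position 1: 'b' from first, 'g' from second => "bg"
  Position 2: 'c' from first, 'h' from second => "ch"
Result: cjbgch

cjbgch


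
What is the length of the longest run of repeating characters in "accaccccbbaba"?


Input: "accaccccbbaba"
Scanning for longest run:
  Position 1 ('c'): new char, reset run to 1
  Position 2 ('c'): continues run of 'c', length=2
  Position 3 ('a'): new char, reset run to 1
  Position 4 ('c'): new char, reset run to 1
  Position 5 ('c'): continues run of 'c', length=2
  Position 6 ('c'): continues run of 'c', length=3
  Position 7 ('c'): continues run of 'c', length=4
  Position 8 ('b'): new char, reset run to 1
  Position 9 ('b'): continues run of 'b', length=2
  Position 10 ('a'): new char, reset run to 1
  Position 11 ('b'): new char, reset run to 1
  Position 12 ('a'): new char, reset run to 1
Longest run: 'c' with length 4

4


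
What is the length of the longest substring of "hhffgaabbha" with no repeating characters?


Input: "hhffgaabbha"
Sliding window (track last position of each char):
  Position 0 ('h'): window [0,0] length 1 -- new best
  Position 1 ('h'): repeat (last at 0), move window start to 1
  Position 1 ('h'): window [1,1] length 1
  Position 2 ('f'): window [1,2] length 2 -- new best
  Position 3 ('f'): repeat (last at 2), move window start to 3
  Position 3 ('f'): window [3,3] length 1
  Position 4 ('g'): window [3,4] length 2
  Position 5 ('a'): window [3,5] length 3 -- new best
  Position 6 ('a'): repeat (last at 5), move window start to 6
  Position 6 ('a'): window [6,6] length 1
  Position 7 ('b'): window [6,7] length 2
  Position 8 ('b'): repeat (last at 7), move window start to 8
  Position 8 ('b'): window [8,8] length 1
  Position 9 ('h'): window [8,9] length 2
  Position 10 ('a'): window [8,10] length 3
Longest substring with no repeats: "fga" with length 3

3


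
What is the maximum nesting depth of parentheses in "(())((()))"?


Input: "(())((()))"
Tracking depth:
  Position 0 '(': depth becomes 1
  Position 1 '(': depth becomes 2
  Position 2 ')': depth becomes 1
  Position 3 ')': depth becomes 0
  Position 4 '(': depth becomes 1
  Position 5 '(': depth becomes 2
  Position 6 '(': depth becomes 3
  Position 7 ')': depth becomes 2
  Position 8 ')': depth becomes 1
  Position 9 ')': depth becomes 0
Maximum depth reached: 3

3


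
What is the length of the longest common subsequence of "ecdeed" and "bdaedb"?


LCS of "ecdeed" and "bdaedb"
DP table:
           b    d    a    e    d    b
      0    0    0    0    0    0    0
  e   0    0    0    0    1    1    1
  c   0    0    0    0    1    1    1
  d   0    0    1    1    1    2    2
  e   0    0    1    1    2    2    2
  e   0    0    1    1    2    2    2
  d   0    0    1    1    2    3    3
LCS length = dp[6][6] = 3

3


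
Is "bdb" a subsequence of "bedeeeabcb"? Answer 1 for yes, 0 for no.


Check if "bdb" is a subsequence of "bedeeeabcb"
Greedy scan:
  Position 0 ('b'): matches sub[0] = 'b'
  Position 1 ('e'): no match needed
  Position 2 ('d'): matches sub[1] = 'd'
  Position 3 ('e'): no match needed
  Position 4 ('e'): no match needed
  Position 5 ('e'): no match needed
  Position 6 ('a'): no match needed
  Position 7 ('b'): matches sub[2] = 'b'
  Position 8 ('c'): no match needed
  Position 9 ('b'): no match needed
All 3 characters matched => is a subsequence

1


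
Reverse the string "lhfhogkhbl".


Input: lhfhogkhbl
Reading characters right to left:
  Position 9: 'l'
  Position 8: 'b'
  Position 7: 'h'
  Position 6: 'k'
  Position 5: 'g'
  Position 4: 'o'
  Position 3: 'h'
  Position 2: 'f'
  Position 1: 'h'
  Position 0: 'l'
Reversed: lbhkgohfhl

lbhkgohfhl


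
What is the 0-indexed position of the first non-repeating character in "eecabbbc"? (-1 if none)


Input: eecabbbc
Character frequencies:
  'a': 1
  'b': 3
  'c': 2
  'e': 2
Scanning left to right for freq == 1:
  Position 0 ('e'): freq=2, skip
  Position 1 ('e'): freq=2, skip
  Position 2 ('c'): freq=2, skip
  Position 3 ('a'): unique! => answer = 3

3


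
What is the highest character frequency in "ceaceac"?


Input: ceaceac
Character counts:
  'a': 2
  'c': 3
  'e': 2
Maximum frequency: 3

3


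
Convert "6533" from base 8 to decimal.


Input: "6533" in base 8
Positional expansion:
  Digit '6' (value 6) x 8^3 = 3072
  Digit '5' (value 5) x 8^2 = 320
  Digit '3' (value 3) x 8^1 = 24
  Digit '3' (value 3) x 8^0 = 3
Sum = 3419

3419


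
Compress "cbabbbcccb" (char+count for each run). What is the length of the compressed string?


Input: cbabbbcccb
Runs:
  'c' x 1 => "c1"
  'b' x 1 => "b1"
  'a' x 1 => "a1"
  'b' x 3 => "b3"
  'c' x 3 => "c3"
  'b' x 1 => "b1"
Compressed: "c1b1a1b3c3b1"
Compressed length: 12

12


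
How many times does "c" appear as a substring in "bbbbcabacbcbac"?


Searching for "c" in "bbbbcabacbcbac"
Scanning each position:
  Position 0: "b" => no
  Position 1: "b" => no
  Position 2: "b" => no
  Position 3: "b" => no
  Position 4: "c" => MATCH
  Position 5: "a" => no
  Position 6: "b" => no
  Position 7: "a" => no
  Position 8: "c" => MATCH
  Position 9: "b" => no
  Position 10: "c" => MATCH
  Position 11: "b" => no
  Position 12: "a" => no
  Position 13: "c" => MATCH
Total occurrences: 4

4


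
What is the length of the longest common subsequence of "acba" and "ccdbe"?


LCS of "acba" and "ccdbe"
DP table:
           c    c    d    b    e
      0    0    0    0    0    0
  a   0    0    0    0    0    0
  c   0    1    1    1    1    1
  b   0    1    1    1    2    2
  a   0    1    1    1    2    2
LCS length = dp[4][5] = 2

2


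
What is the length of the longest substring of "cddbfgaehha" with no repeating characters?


Input: "cddbfgaehha"
Sliding window (track last position of each char):
  Position 0 ('c'): window [0,0] length 1 -- new best
  Position 1 ('d'): window [0,1] length 2 -- new best
  Position 2 ('d'): repeat (last at 1), move window start to 2
  Position 2 ('d'): window [2,2] length 1
  Position 3 ('b'): window [2,3] length 2
  Position 4 ('f'): window [2,4] length 3 -- new best
  Position 5 ('g'): window [2,5] length 4 -- new best
  Position 6 ('a'): window [2,6] length 5 -- new best
  Position 7 ('e'): window [2,7] length 6 -- new best
  Position 8 ('h'): window [2,8] length 7 -- new best
  Position 9 ('h'): repeat (last at 8), move window start to 9
  Position 9 ('h'): window [9,9] length 1
  Position 10 ('a'): window [9,10] length 2
Longest substring with no repeats: "dbfgaeh" with length 7

7
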